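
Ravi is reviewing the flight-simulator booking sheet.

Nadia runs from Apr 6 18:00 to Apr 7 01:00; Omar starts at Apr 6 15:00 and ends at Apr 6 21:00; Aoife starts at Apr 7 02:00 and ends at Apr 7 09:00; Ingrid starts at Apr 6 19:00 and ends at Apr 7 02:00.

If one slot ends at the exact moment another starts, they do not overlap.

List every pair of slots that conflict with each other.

Ingrid & Nadia, Ingrid & Omar, Nadia & Omar

Sorted by start: Omar, Nadia, Ingrid, Aoife.
Nadia starts before Omar ends → Omar and Nadia overlap.
Ingrid starts before Omar ends → Omar and Ingrid overlap.
Aoife starts after Omar ends.
Ingrid starts before Nadia ends → Nadia and Ingrid overlap.
Aoife starts after Nadia ends.
Aoife starts exactly when Ingrid ends (back-to-back, no overlap).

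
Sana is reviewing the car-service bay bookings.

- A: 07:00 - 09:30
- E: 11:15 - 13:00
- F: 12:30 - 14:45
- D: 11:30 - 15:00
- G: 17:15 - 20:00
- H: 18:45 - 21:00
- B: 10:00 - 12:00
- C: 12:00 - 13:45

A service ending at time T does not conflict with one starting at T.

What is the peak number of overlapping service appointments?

4

Sweep the timeline, counting +1 at each start and −1 at each end (ends before starts at a tie):
07:00 start A → 1
09:30 end A → 0
10:00 start B → 1
11:15 start E → 2
11:30 start D → 3
12:00 end B → 2
12:00 start C → 3
12:30 start F → 4
13:00 end E → 3
13:45 end C → 2
14:45 end F → 1
15:00 end D → 0
17:15 start G → 1
18:45 start H → 2
20:00 end G → 1
21:00 end H → 0
Peak is 4, at 12:30 (C, D, E, F).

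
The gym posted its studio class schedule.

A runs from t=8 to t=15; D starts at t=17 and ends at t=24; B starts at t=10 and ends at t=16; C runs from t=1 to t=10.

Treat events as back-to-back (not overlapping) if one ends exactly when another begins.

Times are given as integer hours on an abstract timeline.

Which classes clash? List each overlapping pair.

A & B, A & C

Check each pair: they overlap iff neither finishes before the other starts.
Sorted by start: C, A, B, D.
A starts before C ends → C and A overlap.
B starts exactly when C ends (back-to-back, no overlap), so C has no further overlaps.
B starts before A ends → A and B overlap.
D starts after A ends.
D starts after B ends.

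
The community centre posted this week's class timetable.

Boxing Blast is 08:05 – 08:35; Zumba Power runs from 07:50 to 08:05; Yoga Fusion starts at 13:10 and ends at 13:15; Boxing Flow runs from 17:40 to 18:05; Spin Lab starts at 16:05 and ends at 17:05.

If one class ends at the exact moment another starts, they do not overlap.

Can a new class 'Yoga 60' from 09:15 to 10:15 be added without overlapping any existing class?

Yes — the slot is free

Zumba Power: ends 08:05 at or before Yoga 60 starts 09:15 → clear.
Boxing Blast: ends 08:35 at or before Yoga 60 starts 09:15 → clear.
Yoga Fusion: starts 13:10 at or after Yoga 60 ends 10:15 → clear.
Spin Lab: starts 16:05 at or after Yoga 60 ends 10:15 → clear.
Boxing Flow: starts 17:40 at or after Yoga 60 ends 10:15 → clear.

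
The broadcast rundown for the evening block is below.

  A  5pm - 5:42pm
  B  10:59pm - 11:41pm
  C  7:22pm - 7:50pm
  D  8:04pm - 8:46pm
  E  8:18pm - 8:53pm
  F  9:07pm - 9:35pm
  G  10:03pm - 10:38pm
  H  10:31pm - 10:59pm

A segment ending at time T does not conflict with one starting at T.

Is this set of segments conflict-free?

No

Two intervals overlap when each starts before the other ends.
Sorted by start: A, C, D, E, F, G, H, B.
C starts after A ends, so nothing later overlaps A either.
D starts after C ends, so nothing later overlaps C either.
E starts before D ends → D and E overlap.
That's a conflict, so the schedule is not conflict-free.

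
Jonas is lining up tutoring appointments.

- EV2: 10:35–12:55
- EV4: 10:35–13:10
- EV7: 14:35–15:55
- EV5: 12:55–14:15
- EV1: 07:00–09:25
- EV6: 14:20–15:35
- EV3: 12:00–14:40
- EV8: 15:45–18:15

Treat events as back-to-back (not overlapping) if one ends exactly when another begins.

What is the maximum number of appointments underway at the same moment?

Sort all start/end points and keep a running count:
07:00 start EV1 → 1
09:25 end EV1 → 0
10:35 start EV2 → 1
10:35 start EV4 → 2
12:00 start EV3 → 3
12:55 end EV2 → 2
12:55 start EV5 → 3
13:10 end EV4 → 2
14:15 end EV5 → 1
14:20 start EV6 → 2
14:35 start EV7 → 3
14:40 end EV3 → 2
15:35 end EV6 → 1
15:45 start EV8 → 2
15:55 end EV7 → 1
18:15 end EV8 → 0
Peak is 3, at 12:00 (EV2, EV3, EV4).

3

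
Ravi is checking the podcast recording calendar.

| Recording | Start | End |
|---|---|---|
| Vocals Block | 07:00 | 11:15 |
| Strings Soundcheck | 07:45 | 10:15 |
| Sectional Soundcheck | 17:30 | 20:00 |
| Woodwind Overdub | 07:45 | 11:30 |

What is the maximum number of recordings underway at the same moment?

3

Sort all start/end points and keep a running count:
07:00 start Vocals Block → 1
07:45 start Strings Soundcheck → 2
07:45 start Woodwind Overdub → 3
10:15 end Strings Soundcheck → 2
11:15 end Vocals Block → 1
11:30 end Woodwind Overdub → 0
17:30 start Sectional Soundcheck → 1
20:00 end Sectional Soundcheck → 0
Peak is 3, at 07:45 (Strings Soundcheck, Vocals Block, Woodwind Overdub).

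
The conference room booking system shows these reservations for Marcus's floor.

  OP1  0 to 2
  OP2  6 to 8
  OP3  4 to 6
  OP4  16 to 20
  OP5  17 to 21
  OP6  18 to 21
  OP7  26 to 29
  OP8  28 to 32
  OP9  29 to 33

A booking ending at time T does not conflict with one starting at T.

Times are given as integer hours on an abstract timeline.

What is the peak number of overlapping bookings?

3

Sweep the timeline, counting +1 at each start and −1 at each end (ends before starts at a tie):
0 start OP1 → 1
2 end OP1 → 0
4 start OP3 → 1
6 end OP3 → 0
6 start OP2 → 1
8 end OP2 → 0
16 start OP4 → 1
17 start OP5 → 2
18 start OP6 → 3
20 end OP4 → 2
21 end OP5 → 1
21 end OP6 → 0
26 start OP7 → 1
28 start OP8 → 2
29 end OP7 → 1
29 start OP9 → 2
32 end OP8 → 1
33 end OP9 → 0
Peak is 3, at 18 (OP4, OP5, OP6).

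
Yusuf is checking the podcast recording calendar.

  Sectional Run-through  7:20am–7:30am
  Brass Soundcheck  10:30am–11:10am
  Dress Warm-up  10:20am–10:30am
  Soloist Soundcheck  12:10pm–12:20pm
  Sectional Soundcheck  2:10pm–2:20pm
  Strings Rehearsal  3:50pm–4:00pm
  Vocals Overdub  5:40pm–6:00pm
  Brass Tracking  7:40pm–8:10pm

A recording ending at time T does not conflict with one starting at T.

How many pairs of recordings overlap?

Sorted by start: Sectional Run-through, Dress Warm-up, Brass Soundcheck, Soloist Soundcheck, Sectional Soundcheck, Strings Rehearsal, Vocals Overdub, Brass Tracking.
Dress Warm-up starts after Sectional Run-through ends, so nothing later overlaps Sectional Run-through either.
Brass Soundcheck starts exactly when Dress Warm-up ends (back-to-back, no overlap), so nothing later overlaps Dress Warm-up either.
Soloist Soundcheck starts after Brass Soundcheck ends, so nothing later overlaps Brass Soundcheck either.
Sectional Soundcheck starts after Soloist Soundcheck ends, so nothing later overlaps Soloist Soundcheck either.
Strings Rehearsal starts after Sectional Soundcheck ends, so nothing later overlaps Sectional Soundcheck either.
Vocals Overdub starts after Strings Rehearsal ends, so nothing later overlaps Strings Rehearsal either.
Brass Tracking starts after Vocals Overdub ends.
No pair overlaps.

0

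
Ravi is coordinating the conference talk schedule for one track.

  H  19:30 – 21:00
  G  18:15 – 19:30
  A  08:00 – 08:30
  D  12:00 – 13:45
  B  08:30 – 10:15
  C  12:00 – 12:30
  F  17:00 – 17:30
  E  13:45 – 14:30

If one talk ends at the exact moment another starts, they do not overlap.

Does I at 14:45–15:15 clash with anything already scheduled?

A: ends 08:30 at or before I starts 14:45 → clear.
B: ends 10:15 at or before I starts 14:45 → clear.
C: ends 12:30 at or before I starts 14:45 → clear.
D: ends 13:45 at or before I starts 14:45 → clear.
E: ends 14:30 at or before I starts 14:45 → clear.
F: starts 17:00 at or after I ends 15:15 → clear.
G: starts 18:15 at or after I ends 15:15 → clear.
H: starts 19:30 at or after I ends 15:15 → clear.

No — it doesn't clash with anything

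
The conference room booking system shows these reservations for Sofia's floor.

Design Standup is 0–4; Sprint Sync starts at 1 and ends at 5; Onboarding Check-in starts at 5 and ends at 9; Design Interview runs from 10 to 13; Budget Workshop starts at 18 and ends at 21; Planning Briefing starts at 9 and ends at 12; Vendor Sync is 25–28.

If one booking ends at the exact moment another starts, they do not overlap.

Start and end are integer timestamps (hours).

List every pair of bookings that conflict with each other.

Design Interview & Planning Briefing, Design Standup & Sprint Sync

Sorted by start: Design Standup, Sprint Sync, Onboarding Check-in, Planning Briefing, Design Interview, Budget Workshop, Vendor Sync.
Sprint Sync starts before Design Standup ends → Design Standup and Sprint Sync overlap.
Onboarding Check-in starts after Design Standup ends — done with Design Standup.
Onboarding Check-in starts exactly when Sprint Sync ends (back-to-back, no overlap) — done with Sprint Sync.
Planning Briefing starts exactly when Onboarding Check-in ends (back-to-back, no overlap) — done with Onboarding Check-in.
Design Interview starts before Planning Briefing ends → Planning Briefing and Design Interview overlap.
Budget Workshop starts after Planning Briefing ends — done with Planning Briefing.
Budget Workshop starts after Design Interview ends — done with Design Interview.
Vendor Sync starts after Budget Workshop ends.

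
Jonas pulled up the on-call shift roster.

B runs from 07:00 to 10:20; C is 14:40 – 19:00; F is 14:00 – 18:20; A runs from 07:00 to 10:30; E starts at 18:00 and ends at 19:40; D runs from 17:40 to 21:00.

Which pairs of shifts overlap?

Two intervals overlap when each starts before the other ends.
Sorted by start: A, B, F, C, D, E.
B starts before A ends → A and B overlap.
F starts after A ends; A is clear from here.
F starts after B ends; B is clear from here.
C starts before F ends → F and C overlap.
D starts before F ends → F and D overlap.
E starts before F ends → F and E overlap.
D starts before C ends → C and D overlap.
E starts before C ends → C and E overlap.
E starts before D ends → D and E overlap.

A & B, C & D, C & E, C & F, D & E, D & F, E & F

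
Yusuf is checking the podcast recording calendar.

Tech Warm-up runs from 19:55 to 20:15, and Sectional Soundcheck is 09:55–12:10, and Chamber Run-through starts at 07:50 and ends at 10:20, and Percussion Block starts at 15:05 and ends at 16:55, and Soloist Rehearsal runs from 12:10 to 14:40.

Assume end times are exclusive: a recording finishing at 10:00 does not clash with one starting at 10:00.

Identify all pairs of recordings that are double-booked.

Chamber Run-through & Sectional Soundcheck

Sorted by start: Chamber Run-through, Sectional Soundcheck, Soloist Rehearsal, Percussion Block, Tech Warm-up.
Sectional Soundcheck starts before Chamber Run-through ends → Chamber Run-through and Sectional Soundcheck overlap.
Soloist Rehearsal starts after Chamber Run-through ends, so nothing later overlaps Chamber Run-through either.
Soloist Rehearsal starts exactly when Sectional Soundcheck ends (back-to-back, no overlap), so nothing later overlaps Sectional Soundcheck either.
Percussion Block starts after Soloist Rehearsal ends, so nothing later overlaps Soloist Rehearsal either.
Tech Warm-up starts after Percussion Block ends.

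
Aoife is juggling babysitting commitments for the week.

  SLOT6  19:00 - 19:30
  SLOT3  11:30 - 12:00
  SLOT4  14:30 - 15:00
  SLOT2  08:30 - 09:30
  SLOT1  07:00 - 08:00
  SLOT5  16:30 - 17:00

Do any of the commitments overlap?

No

Sorted by start: SLOT1, SLOT2, SLOT3, SLOT4, SLOT5, SLOT6.
SLOT2 starts after SLOT1 ends; SLOT1 is clear from here.
SLOT3 starts after SLOT2 ends; SLOT2 is clear from here.
SLOT4 starts after SLOT3 ends; SLOT3 is clear from here.
SLOT5 starts after SLOT4 ends; SLOT4 is clear from here.
SLOT6 starts after SLOT5 ends.
Every pair is clear; the schedule has no overlaps.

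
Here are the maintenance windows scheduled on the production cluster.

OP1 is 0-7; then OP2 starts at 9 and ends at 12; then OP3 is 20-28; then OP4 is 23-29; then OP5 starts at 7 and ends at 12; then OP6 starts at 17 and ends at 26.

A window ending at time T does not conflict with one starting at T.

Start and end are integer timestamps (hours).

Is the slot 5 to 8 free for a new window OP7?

No — it overlaps OP1, OP5

OP1: starts 0 before OP7 ends 8, and ends 7 after OP7 starts 5 → overlap.
OP5: starts 7 before OP7 ends 8, and ends 12 after OP7 starts 5 → overlap.
OP2: starts 9 at or after OP7 ends 8 → clear.
OP6: starts 17 at or after OP7 ends 8 → clear.
OP3: starts 20 at or after OP7 ends 8 → clear.
OP4: starts 23 at or after OP7 ends 8 → clear.
OP7 overlaps OP1, OP5.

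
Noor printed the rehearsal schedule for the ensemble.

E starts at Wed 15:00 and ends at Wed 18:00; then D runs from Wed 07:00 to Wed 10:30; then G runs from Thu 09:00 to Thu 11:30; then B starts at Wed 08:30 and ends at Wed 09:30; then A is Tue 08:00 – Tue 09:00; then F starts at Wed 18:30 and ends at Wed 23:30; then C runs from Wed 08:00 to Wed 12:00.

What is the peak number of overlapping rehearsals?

3

Sweep the timeline, counting +1 at each start and −1 at each end (ends before starts at a tie):
Tue 08:00 start A → 1
Tue 09:00 end A → 0
Wed 07:00 start D → 1
Wed 08:00 start C → 2
Wed 08:30 start B → 3
Wed 09:30 end B → 2
Wed 10:30 end D → 1
Wed 12:00 end C → 0
Wed 15:00 start E → 1
Wed 18:00 end E → 0
Wed 18:30 start F → 1
Wed 23:30 end F → 0
Thu 09:00 start G → 1
Thu 11:30 end G → 0
Peak is 3, at Wed 08:30 (B, C, D).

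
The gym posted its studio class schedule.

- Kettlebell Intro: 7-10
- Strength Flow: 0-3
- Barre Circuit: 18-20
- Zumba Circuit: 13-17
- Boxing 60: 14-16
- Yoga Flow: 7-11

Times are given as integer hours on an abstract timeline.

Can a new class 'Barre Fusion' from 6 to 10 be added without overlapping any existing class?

No — it overlaps Kettlebell Intro, Yoga Flow

Strength Flow: ends 3 at or before Barre Fusion starts 6 → clear.
Yoga Flow: starts 7 before Barre Fusion ends 10, and ends 11 after Barre Fusion starts 6 → overlap.
Kettlebell Intro: starts 7 before Barre Fusion ends 10, and ends 10 after Barre Fusion starts 6 → overlap.
Zumba Circuit: starts 13 at or after Barre Fusion ends 10 → clear.
Boxing 60: starts 14 at or after Barre Fusion ends 10 → clear.
Barre Circuit: starts 18 at or after Barre Fusion ends 10 → clear.
Barre Fusion overlaps Yoga Flow, Kettlebell Intro.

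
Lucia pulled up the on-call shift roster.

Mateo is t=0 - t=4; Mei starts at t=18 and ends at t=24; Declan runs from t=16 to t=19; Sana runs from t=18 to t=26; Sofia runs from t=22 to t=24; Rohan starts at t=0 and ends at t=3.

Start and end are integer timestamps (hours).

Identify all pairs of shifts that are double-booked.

Two intervals overlap when each starts before the other ends.
Sorted by start: Mateo, Rohan, Declan, Mei, Sana, Sofia.
Rohan starts before Mateo ends → Mateo and Rohan overlap.
Declan starts after Mateo ends, so nothing later overlaps Mateo either.
Declan starts after Rohan ends, so nothing later overlaps Rohan either.
Mei starts before Declan ends → Declan and Mei overlap.
Sana starts before Declan ends → Declan and Sana overlap.
Sofia starts after Declan ends.
Sana starts before Mei ends → Mei and Sana overlap.
Sofia starts before Mei ends → Mei and Sofia overlap.
Sofia starts before Sana ends → Sana and Sofia overlap.

Declan & Mei, Declan & Sana, Mateo & Rohan, Mei & Sana, Mei & Sofia, Sana & Sofia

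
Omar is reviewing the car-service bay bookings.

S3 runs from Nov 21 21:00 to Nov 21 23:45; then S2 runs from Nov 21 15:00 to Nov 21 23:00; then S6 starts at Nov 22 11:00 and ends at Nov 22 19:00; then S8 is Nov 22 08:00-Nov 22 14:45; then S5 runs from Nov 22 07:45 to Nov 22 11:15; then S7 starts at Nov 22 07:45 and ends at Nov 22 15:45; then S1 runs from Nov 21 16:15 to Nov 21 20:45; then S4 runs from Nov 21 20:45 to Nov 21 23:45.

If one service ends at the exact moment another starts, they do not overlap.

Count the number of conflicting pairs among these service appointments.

Sorted by start: S2, S1, S4, S3, S5, S7, S8, S6.
S1 starts before S2 ends → S2 and S1 overlap.
S4 starts before S2 ends → S2 and S4 overlap.
S3 starts before S2 ends → S2 and S3 overlap.
S5 starts after S2 ends, so S2 has no further overlaps.
S4 starts exactly when S1 ends (back-to-back, no overlap), so S1 has no further overlaps.
S3 starts before S4 ends → S4 and S3 overlap.
S5 starts after S4 ends, so S4 has no further overlaps.
S5 starts after S3 ends, so S3 has no further overlaps.
S7 starts before S5 ends → S5 and S7 overlap.
S8 starts before S5 ends → S5 and S8 overlap.
S6 starts before S5 ends → S5 and S6 overlap.
S8 starts before S7 ends → S7 and S8 overlap.
S6 starts before S7 ends → S7 and S6 overlap.
S6 starts before S8 ends → S8 and S6 overlap.
Overlapping pairs: S1 & S2, S2 & S3, S2 & S4, S3 & S4, S5 & S6, S5 & S7, S5 & S8, S6 & S7, S6 & S8, S7 & S8 — 10 in total.

10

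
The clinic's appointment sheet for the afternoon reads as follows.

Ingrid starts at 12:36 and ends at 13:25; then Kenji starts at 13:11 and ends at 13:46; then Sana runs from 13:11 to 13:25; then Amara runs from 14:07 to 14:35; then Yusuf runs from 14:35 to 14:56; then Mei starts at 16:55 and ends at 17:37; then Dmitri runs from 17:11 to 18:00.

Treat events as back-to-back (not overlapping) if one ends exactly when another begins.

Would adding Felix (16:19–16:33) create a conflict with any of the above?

Ingrid: ends 13:25 at or before Felix starts 16:19 → clear.
Kenji: ends 13:46 at or before Felix starts 16:19 → clear.
Sana: ends 13:25 at or before Felix starts 16:19 → clear.
Amara: ends 14:35 at or before Felix starts 16:19 → clear.
Yusuf: ends 14:56 at or before Felix starts 16:19 → clear.
Mei: starts 16:55 at or after Felix ends 16:33 → clear.
Dmitri: starts 17:11 at or after Felix ends 16:33 → clear.

No — it doesn't clash with anything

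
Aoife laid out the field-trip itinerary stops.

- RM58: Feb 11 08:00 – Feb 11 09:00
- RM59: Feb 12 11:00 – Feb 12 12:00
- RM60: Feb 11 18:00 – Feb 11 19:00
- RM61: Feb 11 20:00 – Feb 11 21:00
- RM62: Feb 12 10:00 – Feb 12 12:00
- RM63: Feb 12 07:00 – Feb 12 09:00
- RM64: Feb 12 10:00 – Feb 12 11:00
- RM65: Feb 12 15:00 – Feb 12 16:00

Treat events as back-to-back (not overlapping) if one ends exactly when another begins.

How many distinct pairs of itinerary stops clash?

2

Sorted by start: RM58, RM60, RM61, RM63, RM62, RM64, RM59, RM65.
RM60 starts after RM58 ends — done with RM58.
RM61 starts after RM60 ends — done with RM60.
RM63 starts after RM61 ends — done with RM61.
RM62 starts after RM63 ends — done with RM63.
RM64 starts before RM62 ends → RM62 and RM64 overlap.
RM59 starts before RM62 ends → RM62 and RM59 overlap.
RM65 starts after RM62 ends.
RM59 starts exactly when RM64 ends (back-to-back, no overlap) — done with RM64.
RM65 starts after RM59 ends.
Overlapping pairs: RM59 & RM62, RM62 & RM64 — 2 in total.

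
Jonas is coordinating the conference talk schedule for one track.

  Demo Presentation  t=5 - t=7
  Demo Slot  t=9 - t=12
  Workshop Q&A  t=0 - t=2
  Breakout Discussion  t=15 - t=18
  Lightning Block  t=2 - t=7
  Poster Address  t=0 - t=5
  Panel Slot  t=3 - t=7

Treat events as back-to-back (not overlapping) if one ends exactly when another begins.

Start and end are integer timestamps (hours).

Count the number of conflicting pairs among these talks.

6

Sorted by start: Workshop Q&A, Poster Address, Lightning Block, Panel Slot, Demo Presentation, Demo Slot, Breakout Discussion.
Poster Address starts before Workshop Q&A ends → Workshop Q&A and Poster Address overlap.
Lightning Block starts exactly when Workshop Q&A ends (back-to-back, no overlap) — done with Workshop Q&A.
Lightning Block starts before Poster Address ends → Poster Address and Lightning Block overlap.
Panel Slot starts before Poster Address ends → Poster Address and Panel Slot overlap.
Demo Presentation starts exactly when Poster Address ends (back-to-back, no overlap) — done with Poster Address.
Panel Slot starts before Lightning Block ends → Lightning Block and Panel Slot overlap.
Demo Presentation starts before Lightning Block ends → Lightning Block and Demo Presentation overlap.
Demo Slot starts after Lightning Block ends — done with Lightning Block.
Demo Presentation starts before Panel Slot ends → Panel Slot and Demo Presentation overlap.
Demo Slot starts after Panel Slot ends — done with Panel Slot.
Demo Slot starts after Demo Presentation ends — done with Demo Presentation.
Breakout Discussion starts after Demo Slot ends.
Overlapping pairs: Demo Presentation & Lightning Block, Demo Presentation & Panel Slot, Lightning Block & Panel Slot, Lightning Block & Poster Address, Panel Slot & Poster Address, Poster Address & Workshop Q&A — 6 in total.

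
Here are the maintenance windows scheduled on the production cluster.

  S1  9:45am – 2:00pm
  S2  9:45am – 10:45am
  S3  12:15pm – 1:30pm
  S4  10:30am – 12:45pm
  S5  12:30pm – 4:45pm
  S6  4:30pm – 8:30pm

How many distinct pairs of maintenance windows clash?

Sorted by start: S1, S2, S4, S3, S5, S6.
S2 starts before S1 ends → S1 and S2 overlap.
S4 starts before S1 ends → S1 and S4 overlap.
S3 starts before S1 ends → S1 and S3 overlap.
S5 starts before S1 ends → S1 and S5 overlap.
S6 starts after S1 ends.
S4 starts before S2 ends → S2 and S4 overlap.
S3 starts after S2 ends, so S2 has no further overlaps.
S3 starts before S4 ends → S4 and S3 overlap.
S5 starts before S4 ends → S4 and S5 overlap.
S6 starts after S4 ends.
S5 starts before S3 ends → S3 and S5 overlap.
S6 starts after S3 ends.
S6 starts before S5 ends → S5 and S6 overlap.
Overlapping pairs: S1 & S2, S1 & S3, S1 & S4, S1 & S5, S2 & S4, S3 & S4, S3 & S5, S4 & S5, S5 & S6 — 9 in total.

9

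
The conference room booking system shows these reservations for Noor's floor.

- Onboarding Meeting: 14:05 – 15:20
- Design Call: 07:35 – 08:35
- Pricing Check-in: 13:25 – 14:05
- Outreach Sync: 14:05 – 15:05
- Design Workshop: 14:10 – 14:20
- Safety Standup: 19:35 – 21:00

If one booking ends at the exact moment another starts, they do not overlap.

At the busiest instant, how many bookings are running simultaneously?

Walk through starts and ends in time order (an end at T is processed before a start at T):
07:35 start Design Call → 1
08:35 end Design Call → 0
13:25 start Pricing Check-in → 1
14:05 end Pricing Check-in → 0
14:05 start Onboarding Meeting → 1
14:05 start Outreach Sync → 2
14:10 start Design Workshop → 3
14:20 end Design Workshop → 2
15:05 end Outreach Sync → 1
15:20 end Onboarding Meeting → 0
19:35 start Safety Standup → 1
21:00 end Safety Standup → 0
Peak is 3, at 14:10 (Design Workshop, Onboarding Meeting, Outreach Sync).

3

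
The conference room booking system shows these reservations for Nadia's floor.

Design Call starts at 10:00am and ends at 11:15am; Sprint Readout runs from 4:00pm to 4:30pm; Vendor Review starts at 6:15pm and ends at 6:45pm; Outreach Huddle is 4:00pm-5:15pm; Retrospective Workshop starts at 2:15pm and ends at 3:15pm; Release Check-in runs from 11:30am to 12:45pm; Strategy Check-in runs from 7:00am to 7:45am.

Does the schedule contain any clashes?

Sorted by start: Strategy Check-in, Design Call, Release Check-in, Retrospective Workshop, Sprint Readout, Outreach Huddle, Vendor Review.
Design Call starts after Strategy Check-in ends, so nothing later overlaps Strategy Check-in either.
Release Check-in starts after Design Call ends, so nothing later overlaps Design Call either.
Retrospective Workshop starts after Release Check-in ends, so nothing later overlaps Release Check-in either.
Sprint Readout starts after Retrospective Workshop ends, so nothing later overlaps Retrospective Workshop either.
Outreach Huddle starts before Sprint Readout ends → Sprint Readout and Outreach Huddle overlap.
That's a conflict, so the schedule is not conflict-free.

Yes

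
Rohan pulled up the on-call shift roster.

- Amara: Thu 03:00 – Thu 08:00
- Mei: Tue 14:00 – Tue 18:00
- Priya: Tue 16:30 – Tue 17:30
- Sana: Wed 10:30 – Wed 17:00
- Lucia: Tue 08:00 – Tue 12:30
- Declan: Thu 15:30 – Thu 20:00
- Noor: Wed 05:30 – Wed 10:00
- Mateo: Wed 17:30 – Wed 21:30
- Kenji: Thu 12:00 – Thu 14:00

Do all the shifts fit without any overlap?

Sorted by start: Lucia, Mei, Priya, Noor, Sana, Mateo, Amara, Kenji, Declan.
Mei starts after Lucia ends, so nothing later overlaps Lucia either.
Priya starts before Mei ends → Mei and Priya overlap.
That's a conflict, so the schedule is not conflict-free.

No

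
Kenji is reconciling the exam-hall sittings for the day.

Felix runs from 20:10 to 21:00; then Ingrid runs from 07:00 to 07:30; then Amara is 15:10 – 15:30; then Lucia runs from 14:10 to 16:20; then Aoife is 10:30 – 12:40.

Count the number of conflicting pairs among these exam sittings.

Check each pair: they overlap iff neither finishes before the other starts.
Sorted by start: Ingrid, Aoife, Lucia, Amara, Felix.
Aoife starts after Ingrid ends, so Ingrid has no further overlaps.
Lucia starts after Aoife ends, so Aoife has no further overlaps.
Amara starts before Lucia ends → Lucia and Amara overlap.
Felix starts after Lucia ends.
Felix starts after Amara ends.
Overlapping pairs: Amara & Lucia — 1 in total.

1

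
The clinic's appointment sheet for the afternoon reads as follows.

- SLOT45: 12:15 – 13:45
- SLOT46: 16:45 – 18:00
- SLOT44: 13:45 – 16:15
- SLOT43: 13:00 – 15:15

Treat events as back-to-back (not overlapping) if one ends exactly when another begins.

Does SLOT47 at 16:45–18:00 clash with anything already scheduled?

Yes — it overlaps SLOT46

SLOT45: ends 13:45 at or before SLOT47 starts 16:45 → clear.
SLOT43: ends 15:15 at or before SLOT47 starts 16:45 → clear.
SLOT44: ends 16:15 at or before SLOT47 starts 16:45 → clear.
SLOT46: starts 16:45 before SLOT47 ends 18:00, and ends 18:00 after SLOT47 starts 16:45 → overlap.
SLOT47 overlaps SLOT46.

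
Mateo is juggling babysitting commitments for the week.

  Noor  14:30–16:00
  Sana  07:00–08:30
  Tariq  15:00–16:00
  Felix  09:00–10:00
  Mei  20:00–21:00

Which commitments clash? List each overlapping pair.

Noor & Tariq

Sorted by start: Sana, Felix, Noor, Tariq, Mei.
Felix starts after Sana ends — done with Sana.
Noor starts after Felix ends — done with Felix.
Tariq starts before Noor ends → Noor and Tariq overlap.
Mei starts after Noor ends.
Mei starts after Tariq ends.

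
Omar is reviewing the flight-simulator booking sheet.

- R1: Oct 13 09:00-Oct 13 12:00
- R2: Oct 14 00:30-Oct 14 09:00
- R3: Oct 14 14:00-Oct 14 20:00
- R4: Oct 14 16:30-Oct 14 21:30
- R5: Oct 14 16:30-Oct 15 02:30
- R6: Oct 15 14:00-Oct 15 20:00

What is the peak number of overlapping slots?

Sweep the timeline, counting +1 at each start and −1 at each end (ends before starts at a tie):
Oct 13 09:00 start R1 → 1
Oct 13 12:00 end R1 → 0
Oct 14 00:30 start R2 → 1
Oct 14 09:00 end R2 → 0
Oct 14 14:00 start R3 → 1
Oct 14 16:30 start R4 → 2
Oct 14 16:30 start R5 → 3
Oct 14 20:00 end R3 → 2
Oct 14 21:30 end R4 → 1
Oct 15 02:30 end R5 → 0
Oct 15 14:00 start R6 → 1
Oct 15 20:00 end R6 → 0
Peak is 3, at Oct 14 16:30 (R3, R4, R5).

3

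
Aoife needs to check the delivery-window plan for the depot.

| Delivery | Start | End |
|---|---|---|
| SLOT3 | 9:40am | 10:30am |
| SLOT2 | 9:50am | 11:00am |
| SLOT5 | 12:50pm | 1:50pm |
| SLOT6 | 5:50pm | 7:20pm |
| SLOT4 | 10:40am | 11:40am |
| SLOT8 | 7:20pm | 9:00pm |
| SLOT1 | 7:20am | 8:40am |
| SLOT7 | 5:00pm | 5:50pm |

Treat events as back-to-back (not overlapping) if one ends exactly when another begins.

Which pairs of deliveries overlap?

Sorted by start: SLOT1, SLOT3, SLOT2, SLOT4, SLOT5, SLOT7, SLOT6, SLOT8.
SLOT3 starts after SLOT1 ends — done with SLOT1.
SLOT2 starts before SLOT3 ends → SLOT3 and SLOT2 overlap.
SLOT4 starts after SLOT3 ends — done with SLOT3.
SLOT4 starts before SLOT2 ends → SLOT2 and SLOT4 overlap.
SLOT5 starts after SLOT2 ends — done with SLOT2.
SLOT5 starts after SLOT4 ends — done with SLOT4.
SLOT7 starts after SLOT5 ends — done with SLOT5.
SLOT6 starts exactly when SLOT7 ends (back-to-back, no overlap) — done with SLOT7.
SLOT8 starts exactly when SLOT6 ends (back-to-back, no overlap).

SLOT2 & SLOT3, SLOT2 & SLOT4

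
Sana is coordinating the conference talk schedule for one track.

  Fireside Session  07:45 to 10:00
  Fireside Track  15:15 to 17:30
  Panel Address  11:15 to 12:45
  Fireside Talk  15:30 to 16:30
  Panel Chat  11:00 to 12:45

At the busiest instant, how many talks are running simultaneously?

Sort all start/end points and keep a running count:
07:45 start Fireside Session → 1
10:00 end Fireside Session → 0
11:00 start Panel Chat → 1
11:15 start Panel Address → 2
12:45 end Panel Address → 1
12:45 end Panel Chat → 0
15:15 start Fireside Track → 1
15:30 start Fireside Talk → 2
16:30 end Fireside Talk → 1
17:30 end Fireside Track → 0
Peak is 2, at 11:15 (Panel Address, Panel Chat).

2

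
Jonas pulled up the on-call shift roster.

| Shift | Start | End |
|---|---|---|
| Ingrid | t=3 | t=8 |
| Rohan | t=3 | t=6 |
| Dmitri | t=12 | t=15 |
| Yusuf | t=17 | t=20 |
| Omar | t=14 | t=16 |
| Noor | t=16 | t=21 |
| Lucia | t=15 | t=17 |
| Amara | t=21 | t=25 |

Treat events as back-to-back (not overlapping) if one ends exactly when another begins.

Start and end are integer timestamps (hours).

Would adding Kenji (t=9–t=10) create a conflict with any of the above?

Ingrid: ends t=8 at or before Kenji starts t=9 → clear.
Rohan: ends t=6 at or before Kenji starts t=9 → clear.
Dmitri: starts t=12 at or after Kenji ends t=10 → clear.
Omar: starts t=14 at or after Kenji ends t=10 → clear.
Lucia: starts t=15 at or after Kenji ends t=10 → clear.
Noor: starts t=16 at or after Kenji ends t=10 → clear.
Yusuf: starts t=17 at or after Kenji ends t=10 → clear.
Amara: starts t=21 at or after Kenji ends t=10 → clear.

No — it doesn't clash with anything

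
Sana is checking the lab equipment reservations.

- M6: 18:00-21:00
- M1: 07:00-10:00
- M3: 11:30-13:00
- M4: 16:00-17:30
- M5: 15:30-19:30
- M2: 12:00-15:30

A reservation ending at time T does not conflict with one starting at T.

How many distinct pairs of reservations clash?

Two intervals overlap when each starts before the other ends.
Sorted by start: M1, M3, M2, M5, M4, M6.
M3 starts after M1 ends — done with M1.
M2 starts before M3 ends → M3 and M2 overlap.
M5 starts after M3 ends — done with M3.
M5 starts exactly when M2 ends (back-to-back, no overlap) — done with M2.
M4 starts before M5 ends → M5 and M4 overlap.
M6 starts before M5 ends → M5 and M6 overlap.
M6 starts after M4 ends.
Overlapping pairs: M2 & M3, M4 & M5, M5 & M6 — 3 in total.

3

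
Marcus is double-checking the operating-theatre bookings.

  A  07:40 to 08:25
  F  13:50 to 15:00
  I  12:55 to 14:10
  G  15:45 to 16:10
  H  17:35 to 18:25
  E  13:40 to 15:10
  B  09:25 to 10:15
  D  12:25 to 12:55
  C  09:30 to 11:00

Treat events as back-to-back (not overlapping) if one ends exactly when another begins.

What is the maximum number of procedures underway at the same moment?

Sort all start/end points and keep a running count:
07:40 start A → 1
08:25 end A → 0
09:25 start B → 1
09:30 start C → 2
10:15 end B → 1
11:00 end C → 0
12:25 start D → 1
12:55 end D → 0
12:55 start I → 1
13:40 start E → 2
13:50 start F → 3
14:10 end I → 2
15:00 end F → 1
15:10 end E → 0
15:45 start G → 1
16:10 end G → 0
17:35 start H → 1
18:25 end H → 0
Peak is 3, at 13:50 (E, F, I).

3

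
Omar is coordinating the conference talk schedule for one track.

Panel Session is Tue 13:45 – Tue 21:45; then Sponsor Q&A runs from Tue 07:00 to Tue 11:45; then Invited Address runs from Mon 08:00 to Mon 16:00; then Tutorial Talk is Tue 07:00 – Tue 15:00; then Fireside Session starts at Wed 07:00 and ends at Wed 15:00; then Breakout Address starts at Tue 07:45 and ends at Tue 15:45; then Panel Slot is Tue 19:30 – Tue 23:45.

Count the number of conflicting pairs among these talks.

Sorted by start: Invited Address, Tutorial Talk, Sponsor Q&A, Breakout Address, Panel Session, Panel Slot, Fireside Session.
Tutorial Talk starts after Invited Address ends; Invited Address is clear from here.
Sponsor Q&A starts before Tutorial Talk ends → Tutorial Talk and Sponsor Q&A overlap.
Breakout Address starts before Tutorial Talk ends → Tutorial Talk and Breakout Address overlap.
Panel Session starts before Tutorial Talk ends → Tutorial Talk and Panel Session overlap.
Panel Slot starts after Tutorial Talk ends; Tutorial Talk is clear from here.
Breakout Address starts before Sponsor Q&A ends → Sponsor Q&A and Breakout Address overlap.
Panel Session starts after Sponsor Q&A ends; Sponsor Q&A is clear from here.
Panel Session starts before Breakout Address ends → Breakout Address and Panel Session overlap.
Panel Slot starts after Breakout Address ends; Breakout Address is clear from here.
Panel Slot starts before Panel Session ends → Panel Session and Panel Slot overlap.
Fireside Session starts after Panel Session ends.
Fireside Session starts after Panel Slot ends.
Overlapping pairs: Breakout Address & Panel Session, Breakout Address & Sponsor Q&A, Breakout Address & Tutorial Talk, Panel Session & Panel Slot, Panel Session & Tutorial Talk, Sponsor Q&A & Tutorial Talk — 6 in total.

6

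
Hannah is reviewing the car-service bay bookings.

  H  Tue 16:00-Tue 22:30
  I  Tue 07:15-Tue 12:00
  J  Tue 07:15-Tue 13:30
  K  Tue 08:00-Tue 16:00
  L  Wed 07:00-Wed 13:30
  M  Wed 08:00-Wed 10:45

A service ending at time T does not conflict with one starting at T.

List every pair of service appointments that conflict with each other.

I & J, I & K, J & K, L & M

Sorted by start: I, J, K, H, L, M.
J starts before I ends → I and J overlap.
K starts before I ends → I and K overlap.
H starts after I ends, so nothing later overlaps I either.
K starts before J ends → J and K overlap.
H starts after J ends, so nothing later overlaps J either.
H starts exactly when K ends (back-to-back, no overlap), so nothing later overlaps K either.
L starts after H ends, so nothing later overlaps H either.
M starts before L ends → L and M overlap.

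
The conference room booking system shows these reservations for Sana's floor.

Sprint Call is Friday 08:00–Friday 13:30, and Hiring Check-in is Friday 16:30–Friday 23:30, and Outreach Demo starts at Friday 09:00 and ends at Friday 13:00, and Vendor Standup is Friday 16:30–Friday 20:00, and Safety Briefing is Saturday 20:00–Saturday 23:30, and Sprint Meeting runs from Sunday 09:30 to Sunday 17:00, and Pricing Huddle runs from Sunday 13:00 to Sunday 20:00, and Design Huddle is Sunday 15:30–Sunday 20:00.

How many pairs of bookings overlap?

5

Sorted by start: Sprint Call, Outreach Demo, Hiring Check-in, Vendor Standup, Safety Briefing, Sprint Meeting, Pricing Huddle, Design Huddle.
Outreach Demo starts before Sprint Call ends → Sprint Call and Outreach Demo overlap.
Hiring Check-in starts after Sprint Call ends, so nothing later overlaps Sprint Call either.
Hiring Check-in starts after Outreach Demo ends, so nothing later overlaps Outreach Demo either.
Vendor Standup starts before Hiring Check-in ends → Hiring Check-in and Vendor Standup overlap.
Safety Briefing starts after Hiring Check-in ends, so nothing later overlaps Hiring Check-in either.
Safety Briefing starts after Vendor Standup ends, so nothing later overlaps Vendor Standup either.
Sprint Meeting starts after Safety Briefing ends, so nothing later overlaps Safety Briefing either.
Pricing Huddle starts before Sprint Meeting ends → Sprint Meeting and Pricing Huddle overlap.
Design Huddle starts before Sprint Meeting ends → Sprint Meeting and Design Huddle overlap.
Design Huddle starts before Pricing Huddle ends → Pricing Huddle and Design Huddle overlap.
Overlapping pairs: Design Huddle & Pricing Huddle, Design Huddle & Sprint Meeting, Hiring Check-in & Vendor Standup, Outreach Demo & Sprint Call, Pricing Huddle & Sprint Meeting — 5 in total.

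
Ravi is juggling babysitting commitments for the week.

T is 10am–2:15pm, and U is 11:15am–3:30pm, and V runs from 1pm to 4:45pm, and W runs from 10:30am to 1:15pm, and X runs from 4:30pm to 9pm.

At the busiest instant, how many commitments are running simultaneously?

4

Walk through starts and ends in time order (an end at T is processed before a start at T):
10am start T → 1
10:30am start W → 2
11:15am start U → 3
1pm start V → 4
1:15pm end W → 3
2:15pm end T → 2
3:30pm end U → 1
4:30pm start X → 2
4:45pm end V → 1
9pm end X → 0
Peak is 4, at 1pm (T, U, V, W).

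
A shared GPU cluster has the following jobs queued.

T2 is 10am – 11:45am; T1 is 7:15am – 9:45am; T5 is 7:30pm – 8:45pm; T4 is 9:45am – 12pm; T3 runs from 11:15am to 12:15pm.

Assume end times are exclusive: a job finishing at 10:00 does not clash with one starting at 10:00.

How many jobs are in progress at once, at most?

3

Sweep the timeline, counting +1 at each start and −1 at each end (ends before starts at a tie):
7:15am start T1 → 1
9:45am end T1 → 0
9:45am start T4 → 1
10am start T2 → 2
11:15am start T3 → 3
11:45am end T2 → 2
12pm end T4 → 1
12:15pm end T3 → 0
7:30pm start T5 → 1
8:45pm end T5 → 0
Peak is 3, at 11:15am (T2, T3, T4).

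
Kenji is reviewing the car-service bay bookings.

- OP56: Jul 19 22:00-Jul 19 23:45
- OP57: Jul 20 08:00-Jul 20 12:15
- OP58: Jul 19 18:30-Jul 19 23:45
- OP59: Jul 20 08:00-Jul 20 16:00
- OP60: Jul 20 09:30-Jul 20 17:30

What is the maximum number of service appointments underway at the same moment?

3

Walk through starts and ends in time order (an end at T is processed before a start at T):
Jul 19 18:30 start OP58 → 1
Jul 19 22:00 start OP56 → 2
Jul 19 23:45 end OP56 → 1
Jul 19 23:45 end OP58 → 0
Jul 20 08:00 start OP57 → 1
Jul 20 08:00 start OP59 → 2
Jul 20 09:30 start OP60 → 3
Jul 20 12:15 end OP57 → 2
Jul 20 16:00 end OP59 → 1
Jul 20 17:30 end OP60 → 0
Peak is 3, at Jul 20 09:30 (OP57, OP59, OP60).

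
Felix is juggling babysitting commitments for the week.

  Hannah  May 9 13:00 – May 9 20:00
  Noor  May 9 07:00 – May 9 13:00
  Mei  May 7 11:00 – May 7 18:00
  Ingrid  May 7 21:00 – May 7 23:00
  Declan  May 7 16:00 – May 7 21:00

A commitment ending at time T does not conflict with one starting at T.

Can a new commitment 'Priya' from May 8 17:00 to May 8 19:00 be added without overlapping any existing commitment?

Yes — the slot is free

Mei: ends May 7 18:00 at or before Priya starts May 8 17:00 → clear.
Declan: ends May 7 21:00 at or before Priya starts May 8 17:00 → clear.
Ingrid: ends May 7 23:00 at or before Priya starts May 8 17:00 → clear.
Noor: starts May 9 07:00 at or after Priya ends May 8 19:00 → clear.
Hannah: starts May 9 13:00 at or after Priya ends May 8 19:00 → clear.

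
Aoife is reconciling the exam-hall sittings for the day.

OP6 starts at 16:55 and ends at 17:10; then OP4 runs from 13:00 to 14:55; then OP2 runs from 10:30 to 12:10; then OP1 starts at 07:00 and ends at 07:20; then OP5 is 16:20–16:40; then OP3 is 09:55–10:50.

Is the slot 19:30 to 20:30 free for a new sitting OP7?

OP1: ends 07:20 at or before OP7 starts 19:30 → clear.
OP3: ends 10:50 at or before OP7 starts 19:30 → clear.
OP2: ends 12:10 at or before OP7 starts 19:30 → clear.
OP4: ends 14:55 at or before OP7 starts 19:30 → clear.
OP5: ends 16:40 at or before OP7 starts 19:30 → clear.
OP6: ends 17:10 at or before OP7 starts 19:30 → clear.

Yes — the slot is free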